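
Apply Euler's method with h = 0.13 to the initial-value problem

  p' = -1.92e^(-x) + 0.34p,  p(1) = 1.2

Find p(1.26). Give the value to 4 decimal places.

1.1319

Euler: p_{n+1} = p_n + h·f(x_n, p_n).
x=1.000000, p=1.200000: f=-0.298329 → p ← 1.200000 + 0.13·(-0.298329) = 1.161217
x=1.130000, p=1.161217: f=-0.225410 → p ← 1.161217 + 0.13·(-0.225410) = 1.131914
p(1.26) ≈ 1.1319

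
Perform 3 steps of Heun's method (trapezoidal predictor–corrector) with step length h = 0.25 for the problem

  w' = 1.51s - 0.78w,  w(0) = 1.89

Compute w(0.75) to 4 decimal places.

1.4161

Heun: k1 = f(s_n, w_n); k2 = f(s_n + h, w_n + h·k1); w_{n+1} = w_n + (h/2)·(k1 + k2).
s=0.000000, w=1.890000:
  k1 = f(0.000000, 1.890000) = -1.474200
  k2 = f(0.250000, 1.521450) = -0.809231
  w ← 1.890000 + (0.25/2)·(-1.474200 + (-0.809231)) = 1.604571
s=0.250000, w=1.604571:
  k1 = f(0.250000, 1.604571) = -0.874065
  k2 = f(0.500000, 1.386055) = -0.326123
  w ← 1.604571 + (0.25/2)·(-0.874065 + (-0.326123)) = 1.454548
s=0.500000, w=1.454548:
  k1 = f(0.500000, 1.454548) = -0.379547
  k2 = f(0.750000, 1.359661) = 0.071965
  w ← 1.454548 + (0.25/2)·(-0.379547 + 0.071965) = 1.416100
w(0.75) ≈ 1.4161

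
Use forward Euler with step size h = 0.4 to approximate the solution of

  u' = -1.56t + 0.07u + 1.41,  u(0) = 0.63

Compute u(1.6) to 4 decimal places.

Euler: u_{n+1} = u_n + h·f(t_n, u_n).
t=0.000000, u=0.630000: f=1.454100 → u ← 0.630000 + 0.4·1.454100 = 1.211640
t=0.400000, u=1.211640: f=0.870815 → u ← 1.211640 + 0.4·0.870815 = 1.559966
t=0.800000, u=1.559966: f=0.271198 → u ← 1.559966 + 0.4·0.271198 = 1.668445
t=1.200000, u=1.668445: f=-0.345209 → u ← 1.668445 + 0.4·(-0.345209) = 1.530361
u(1.6) ≈ 1.5304

1.5304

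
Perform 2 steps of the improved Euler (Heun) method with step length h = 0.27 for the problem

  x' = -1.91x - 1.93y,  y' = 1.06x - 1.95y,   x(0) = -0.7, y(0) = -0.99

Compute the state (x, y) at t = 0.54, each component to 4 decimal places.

Heun on (x,y): k1 = f(t_n, state_n); k2 = f(t_n + h, state_n + h·k1); state_{n+1} = state_n + (h/2)·(k1 + k2).
0.000000: (-0.700000, -0.990000)
  k1 = (3.247700, 1.188500)
  predictor → (0.176879, -0.669105)
  k2 = (0.953534, 1.492246)
  → (-0.132833, -0.628099)
0.270000: (-0.132833, -0.628099)
  k1 = (1.465943, 1.083990)
  predictor → (0.262971, -0.335422)
  k2 = (0.145089, 0.932822)
  → (0.084656, -0.355830)
(x(0.54), y(0.54)) ≈ (0.0847, -0.3558)

0.0847, -0.3558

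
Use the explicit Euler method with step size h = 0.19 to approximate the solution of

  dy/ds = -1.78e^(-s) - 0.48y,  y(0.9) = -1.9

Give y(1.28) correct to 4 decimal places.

Euler: y_{n+1} = y_n + h·f(s_n, y_n).
s=0.900000, y=-1.900000: f=0.188306 → y ← -1.900000 + 0.19·0.188306 = -1.864222
s=1.090000, y=-1.864222: f=0.296361 → y ← -1.864222 + 0.19·0.296361 = -1.807913
y(1.28) ≈ -1.8079

-1.8079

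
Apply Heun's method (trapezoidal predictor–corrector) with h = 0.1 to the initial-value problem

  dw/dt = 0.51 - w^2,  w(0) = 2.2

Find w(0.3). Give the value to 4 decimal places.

Heun: k1 = f(t_n, w_n); k2 = f(t_n + h, w_n + h·k1); w_{n+1} = w_n + (h/2)·(k1 + k2).
t=0.000000, w=2.200000:
  k1 = f(0.000000, 2.200000) = -4.330000
  k2 = f(0.100000, 1.767000) = -2.612289
  w ← 2.200000 + (0.1/2)·(-4.330000 + (-2.612289)) = 1.852886
t=0.100000, w=1.852886:
  k1 = f(0.100000, 1.852886) = -2.923185
  k2 = f(0.200000, 1.560567) = -1.925370
  w ← 1.852886 + (0.1/2)·(-2.923185 + (-1.925370)) = 1.610458
t=0.200000, w=1.610458:
  k1 = f(0.200000, 1.610458) = -2.083574
  k2 = f(0.300000, 1.402100) = -1.455885
  w ← 1.610458 + (0.1/2)·(-2.083574 + (-1.455885)) = 1.433485
w(0.3) ≈ 1.4335

1.4335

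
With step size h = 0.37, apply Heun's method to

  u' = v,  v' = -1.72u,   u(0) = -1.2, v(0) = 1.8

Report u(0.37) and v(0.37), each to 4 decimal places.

-0.3927, 2.3518

Heun on (u,v): k1 = f(t_n, state_n); k2 = f(t_n + h, state_n + h·k1); state_{n+1} = state_n + (h/2)·(k1 + k2).
0.000000: (-1.200000, 1.800000)
  k1 = (1.800000, 2.064000)
  predictor → (-0.534000, 2.563680)
  k2 = (2.563680, 0.918480)
  → (-0.392719, 2.351759)
(u(0.37), v(0.37)) ≈ (-0.3927, 2.3518)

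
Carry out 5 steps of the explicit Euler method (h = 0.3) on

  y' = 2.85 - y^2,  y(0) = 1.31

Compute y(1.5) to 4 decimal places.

1.6882

Euler: y_{n+1} = y_n + h·f(x_n, y_n).
x=0.000000, y=1.310000: f=1.133900 → y ← 1.310000 + 0.3·1.133900 = 1.650170
x=0.300000, y=1.650170: f=0.126939 → y ← 1.650170 + 0.3·0.126939 = 1.688252
x=0.600000, y=1.688252: f=-0.000194 → y ← 1.688252 + 0.3·(-0.000194) = 1.688194
x=0.900000, y=1.688194: f=0.000003 → y ← 1.688194 + 0.3·0.000003 = 1.688194
x=1.200000, y=1.688194: f=0.000000 → y ← 1.688194 + 0.3·0.000000 = 1.688194
y(1.5) ≈ 1.6882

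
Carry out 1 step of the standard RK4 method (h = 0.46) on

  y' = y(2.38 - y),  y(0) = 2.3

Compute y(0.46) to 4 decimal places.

RK4: k1 = f(t_n, y_n); k2 = f(t_n + h/2, y_n + (h/2)·k1); k3 = f(t_n + h/2, y_n + (h/2)·k2); k4 = f(t_n + h, y_n + h·k3); y_{n+1} = y_n + (h/6)·(k1 + 2k2 + 2k3 + k4).
t=0.000000, y=2.300000:
  k1 = f(0.000000, 2.300000) = 0.184000
  k2 = f(0.230000, 2.342320) = 0.088259
  k3 = f(0.230000, 2.320299) = 0.138523
  k4 = f(0.460000, 2.363721) = 0.038480
  y ← 2.300000 + (0.46/6)·(k1 + 2k2 + 2k3 + k4) = 2.351830
y(0.46) ≈ 2.3518

2.3518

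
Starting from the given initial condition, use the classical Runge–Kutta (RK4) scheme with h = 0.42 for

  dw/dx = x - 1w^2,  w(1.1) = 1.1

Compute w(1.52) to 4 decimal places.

RK4: k1 = f(x_n, w_n); k2 = f(x_n + h/2, w_n + (h/2)·k1); k3 = f(x_n + h/2, w_n + (h/2)·k2); k4 = f(x_n + h, w_n + h·k3); w_{n+1} = w_n + (h/6)·(k1 + 2k2 + 2k3 + k4).
x=1.100000, w=1.100000:
  k1 = f(1.100000, 1.100000) = -0.110000
  k2 = f(1.310000, 1.076900) = 0.150286
  k3 = f(1.310000, 1.131560) = 0.029572
  k4 = f(1.520000, 1.112420) = 0.282522
  w ← 1.100000 + (0.42/6)·(k1 + 2k2 + 2k3 + k4) = 1.137257
w(1.52) ≈ 1.1373

1.1373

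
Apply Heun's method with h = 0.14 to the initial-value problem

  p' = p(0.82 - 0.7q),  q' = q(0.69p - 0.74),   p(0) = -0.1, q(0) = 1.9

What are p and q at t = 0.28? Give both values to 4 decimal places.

-0.0902, 1.5174

Heun on (p,q): k1 = f(t_n, state_n); k2 = f(t_n + h, state_n + h·k1); state_{n+1} = state_n + (h/2)·(k1 + k2).
0.000000: (-0.100000, 1.900000)
  k1 = (0.051000, -1.537100)
  predictor → (-0.092860, 1.684806)
  k2 = (0.033371, -1.354708)
  → (-0.094094, 1.697573)
0.140000: (-0.094094, 1.697573)
  k1 = (0.034655, -1.366419)
  predictor → (-0.089242, 1.506275)
  k2 = (0.020918, -1.207396)
  → (-0.090204, 1.517406)
(p(0.28), q(0.28)) ≈ (-0.0902, 1.5174)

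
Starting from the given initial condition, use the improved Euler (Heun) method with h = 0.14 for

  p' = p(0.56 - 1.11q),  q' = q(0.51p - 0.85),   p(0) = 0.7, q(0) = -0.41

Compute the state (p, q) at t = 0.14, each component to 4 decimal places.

Heun on (p,q): k1 = f(t_n, state_n); k2 = f(t_n + h, state_n + h·k1); state_{n+1} = state_n + (h/2)·(k1 + k2).
0.000000: (0.700000, -0.410000)
  k1 = (0.710570, 0.202130)
  predictor → (0.799480, -0.381702)
  k2 = (0.786439, 0.168813)
  → (0.804791, -0.384034)
(p(0.14), q(0.14)) ≈ (0.8048, -0.3840)

0.8048, -0.3840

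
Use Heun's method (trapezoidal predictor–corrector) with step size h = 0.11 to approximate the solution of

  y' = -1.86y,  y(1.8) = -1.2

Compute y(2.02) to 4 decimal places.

Heun: k1 = f(t_n, y_n); k2 = f(t_n + h, y_n + h·k1); y_{n+1} = y_n + (h/2)·(k1 + k2).
t=1.800000, y=-1.200000:
  k1 = f(1.800000, -1.200000) = 2.232000
  k2 = f(1.910000, -0.954480) = 1.775333
  y ← -1.200000 + (0.11/2)·(2.232000 + 1.775333) = -0.979597
t=1.910000, y=-0.979597:
  k1 = f(1.910000, -0.979597) = 1.822050
  k2 = f(2.020000, -0.779171) = 1.449258
  y ← -0.979597 + (0.11/2)·(1.822050 + 1.449258) = -0.799675
y(2.02) ≈ -0.7997

-0.7997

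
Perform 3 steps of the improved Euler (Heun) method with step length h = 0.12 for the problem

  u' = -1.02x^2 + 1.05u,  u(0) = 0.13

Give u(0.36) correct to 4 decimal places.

Heun: k1 = f(x_n, u_n); k2 = f(x_n + h, u_n + h·k1); u_{n+1} = u_n + (h/2)·(k1 + k2).
x=0.000000, u=0.130000:
  k1 = f(0.000000, 0.130000) = 0.136500
  k2 = f(0.120000, 0.146380) = 0.139011
  u ← 0.130000 + (0.12/2)·(0.136500 + 0.139011) = 0.146531
x=0.120000, u=0.146531:
  k1 = f(0.120000, 0.146531) = 0.139169
  k2 = f(0.240000, 0.163231) = 0.112641
  u ← 0.146531 + (0.12/2)·(0.139169 + 0.112641) = 0.161639
x=0.240000, u=0.161639:
  k1 = f(0.240000, 0.161639) = 0.110969
  k2 = f(0.360000, 0.174956) = 0.051511
  u ← 0.161639 + (0.12/2)·(0.110969 + 0.051511) = 0.171388
u(0.36) ≈ 0.1714

0.1714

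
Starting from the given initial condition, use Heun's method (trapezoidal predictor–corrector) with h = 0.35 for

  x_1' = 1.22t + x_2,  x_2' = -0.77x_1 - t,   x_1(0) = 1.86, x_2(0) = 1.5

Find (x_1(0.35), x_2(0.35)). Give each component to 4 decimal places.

Heun on (x_1,x_2): k1 = f(t_n, state_n); k2 = f(t_n + h, state_n + h·k1); state_{n+1} = state_n + (h/2)·(k1 + k2).
0.000000: (1.860000, 1.500000)
  k1 = (1.500000, -1.432200)
  predictor → (2.385000, 0.998730)
  k2 = (1.425730, -2.186450)
  → (2.372003, 0.866736)
(x_1(0.35), x_2(0.35)) ≈ (2.3720, 0.8667)

2.3720, 0.8667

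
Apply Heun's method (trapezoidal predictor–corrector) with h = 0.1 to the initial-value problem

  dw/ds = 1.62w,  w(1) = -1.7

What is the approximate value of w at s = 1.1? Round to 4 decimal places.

Heun: k1 = f(s_n, w_n); k2 = f(s_n + h, w_n + h·k1); w_{n+1} = w_n + (h/2)·(k1 + k2).
s=1.000000, w=-1.700000:
  k1 = f(1.000000, -1.700000) = -2.754000
  k2 = f(1.100000, -1.975400) = -3.200148
  w ← -1.700000 + (0.1/2)·(-2.754000 + (-3.200148)) = -1.997707
w(1.1) ≈ -1.9977

-1.9977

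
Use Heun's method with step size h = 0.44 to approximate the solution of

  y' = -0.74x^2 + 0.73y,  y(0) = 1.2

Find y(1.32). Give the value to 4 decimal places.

Heun: k1 = f(x_n, y_n); k2 = f(x_n + h, y_n + h·k1); y_{n+1} = y_n + (h/2)·(k1 + k2).
x=0.000000, y=1.200000:
  k1 = f(0.000000, 1.200000) = 0.876000
  k2 = f(0.440000, 1.585440) = 1.014107
  y ← 1.200000 + (0.44/2)·(0.876000 + 1.014107) = 1.615824
x=0.440000, y=1.615824:
  k1 = f(0.440000, 1.615824) = 1.036287
  k2 = f(0.880000, 2.071790) = 0.939351
  y ← 1.615824 + (0.44/2)·(1.036287 + 0.939351) = 2.050464
x=0.880000, y=2.050464:
  k1 = f(0.880000, 2.050464) = 0.923783
  k2 = f(1.320000, 2.456928) = 0.504182
  y ← 2.050464 + (0.44/2)·(0.923783 + 0.504182) = 2.364616
y(1.32) ≈ 2.3646

2.3646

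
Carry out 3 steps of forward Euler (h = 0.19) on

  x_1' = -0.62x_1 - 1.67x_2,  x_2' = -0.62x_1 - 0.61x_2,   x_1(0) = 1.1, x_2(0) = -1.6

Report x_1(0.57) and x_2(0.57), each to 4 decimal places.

2.0710, -1.5722

Euler on (x_1,x_2): x_1_{n+1} = x_1_n + h·x_1', x_2_{n+1} = x_2_n + h·x_2'.
0.000000: (1.100000, -1.600000); f=(1.990000, 0.294000) → (1.478100, -1.544140)
0.190000: (1.478100, -1.544140); f=(1.662292, 0.025503) → (1.793935, -1.539294)
0.380000: (1.793935, -1.539294); f=(1.458382, -0.173270) → (2.071028, -1.572216)
(x_1(0.57), x_2(0.57)) ≈ (2.0710, -1.5722)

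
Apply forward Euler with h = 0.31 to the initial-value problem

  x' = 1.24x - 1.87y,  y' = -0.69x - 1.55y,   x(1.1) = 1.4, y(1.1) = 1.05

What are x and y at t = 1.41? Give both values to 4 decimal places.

1.3295, 0.2460

Euler on (x,y): x_{n+1} = x_n + h·x', y_{n+1} = y_n + h·y'.
1.100000: (1.400000, 1.050000); f=(-0.227500, -2.593500) → (1.329475, 0.246015)
(x(1.41), y(1.41)) ≈ (1.3295, 0.2460)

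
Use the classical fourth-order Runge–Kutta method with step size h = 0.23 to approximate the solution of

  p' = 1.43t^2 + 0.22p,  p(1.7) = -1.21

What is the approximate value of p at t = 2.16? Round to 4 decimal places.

1.2415

RK4: k1 = f(t_n, p_n); k2 = f(t_n + h/2, p_n + (h/2)·k1); k3 = f(t_n + h/2, p_n + (h/2)·k2); k4 = f(t_n + h, p_n + h·k3); p_{n+1} = p_n + (h/6)·(k1 + 2k2 + 2k3 + k4).
t=1.700000, p=-1.210000:
  k1 = f(1.700000, -1.210000) = 3.866500
  k2 = f(1.815000, -0.765352) = 4.542364
  k3 = f(1.815000, -0.687628) = 4.559464
  k4 = f(1.930000, -0.161323) = 5.291116
  p ← -1.210000 + (0.23/6)·(k1 + 2k2 + 2k3 + k4) = -0.161151
t=1.930000, p=-0.161151:
  k1 = f(1.930000, -0.161151) = 5.291154
  k2 = f(2.045000, 0.447331) = 6.078709
  k3 = f(2.045000, 0.537900) = 6.098634
  k4 = f(2.160000, 1.241535) = 6.944946
  p ← -0.161151 + (0.23/6)·(k1 + 2k2 + 2k3 + k4) = 1.241495
p(2.16) ≈ 1.2415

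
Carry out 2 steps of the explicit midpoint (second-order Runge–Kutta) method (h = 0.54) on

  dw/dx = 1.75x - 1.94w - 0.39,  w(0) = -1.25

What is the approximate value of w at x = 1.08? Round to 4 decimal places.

0.1616

Midpoint: k1 = f(x_n, w_n); k2 = f(x_n + h/2, w_n + (h/2)·k1); w_{n+1} = w_n + h·k2.
x=0.000000, w=-1.250000:
  k1 = f(0.000000, -1.250000) = 2.035000
  k2 = f(0.270000, -0.700550) = 1.441567
  w ← -1.250000 + 0.54·1.441567 = -0.471554
x=0.540000, w=-0.471554:
  k1 = f(0.540000, -0.471554) = 1.469814
  k2 = f(0.810000, -0.074704) = 1.172426
  w ← -0.471554 + 0.54·1.172426 = 0.161556
w(1.08) ≈ 0.1616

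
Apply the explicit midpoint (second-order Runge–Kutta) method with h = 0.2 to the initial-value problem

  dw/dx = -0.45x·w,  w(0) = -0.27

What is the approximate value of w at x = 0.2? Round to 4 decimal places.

-0.2676

Midpoint: k1 = f(x_n, w_n); k2 = f(x_n + h/2, w_n + (h/2)·k1); w_{n+1} = w_n + h·k2.
x=0.000000, w=-0.270000:
  k1 = f(0.000000, -0.270000) = 0.000000
  k2 = f(0.100000, -0.270000) = 0.012150
  w ← -0.270000 + 0.2·0.012150 = -0.267570
w(0.2) ≈ -0.2676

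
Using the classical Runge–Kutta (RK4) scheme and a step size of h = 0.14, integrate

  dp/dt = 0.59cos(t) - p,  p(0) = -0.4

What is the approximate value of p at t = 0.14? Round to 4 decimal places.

-0.2709

RK4: k1 = f(t_n, p_n); k2 = f(t_n + h/2, p_n + (h/2)·k1); k3 = f(t_n + h/2, p_n + (h/2)·k2); k4 = f(t_n + h, p_n + h·k3); p_{n+1} = p_n + (h/6)·(k1 + 2k2 + 2k3 + k4).
t=0.000000, p=-0.400000:
  k1 = f(0.000000, -0.400000) = 0.990000
  k2 = f(0.070000, -0.330700) = 0.919255
  k3 = f(0.070000, -0.335652) = 0.924207
  k4 = f(0.140000, -0.270611) = 0.854838
  p ← -0.400000 + (0.14/6)·(k1 + 2k2 + 2k3 + k4) = -0.270926
p(0.14) ≈ -0.2709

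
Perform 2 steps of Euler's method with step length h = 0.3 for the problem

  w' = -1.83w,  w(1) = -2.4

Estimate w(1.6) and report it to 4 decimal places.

-0.4882

Euler: w_{n+1} = w_n + h·f(x_n, w_n).
x=1.000000, w=-2.400000: f=4.392000 → w ← -2.400000 + 0.3·4.392000 = -1.082400
x=1.300000, w=-1.082400: f=1.980792 → w ← -1.082400 + 0.3·1.980792 = -0.488162
w(1.6) ≈ -0.4882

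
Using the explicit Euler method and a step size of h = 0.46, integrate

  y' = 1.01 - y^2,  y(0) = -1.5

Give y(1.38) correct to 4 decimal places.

-9.0007

Euler: y_{n+1} = y_n + h·f(x_n, y_n).
x=0.000000, y=-1.500000: f=-1.240000 → y ← -1.500000 + 0.46·(-1.240000) = -2.070400
x=0.460000, y=-2.070400: f=-3.276556 → y ← -2.070400 + 0.46·(-3.276556) = -3.577616
x=0.920000, y=-3.577616: f=-11.789335 → y ← -3.577616 + 0.46·(-11.789335) = -9.000710
y(1.38) ≈ -9.0007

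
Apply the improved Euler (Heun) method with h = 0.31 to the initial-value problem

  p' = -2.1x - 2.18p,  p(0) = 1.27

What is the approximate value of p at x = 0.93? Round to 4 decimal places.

-0.3143

Heun: k1 = f(x_n, p_n); k2 = f(x_n + h, p_n + h·k1); p_{n+1} = p_n + (h/2)·(k1 + k2).
x=0.000000, p=1.270000:
  k1 = f(0.000000, 1.270000) = -2.768600
  k2 = f(0.310000, 0.411734) = -1.548580
  p ← 1.270000 + (0.31/2)·(-2.768600 + (-1.548580)) = 0.600837
x=0.310000, p=0.600837:
  k1 = f(0.310000, 0.600837) = -1.960825
  k2 = f(0.620000, -0.007019) = -1.286699
  p ← 0.600837 + (0.31/2)·(-1.960825 + (-1.286699)) = 0.097471
x=0.620000, p=0.097471:
  k1 = f(0.620000, 0.097471) = -1.514486
  k2 = f(0.930000, -0.372020) = -1.141996
  p ← 0.097471 + (0.31/2)·(-1.514486 + (-1.141996)) = -0.314284
p(0.93) ≈ -0.3143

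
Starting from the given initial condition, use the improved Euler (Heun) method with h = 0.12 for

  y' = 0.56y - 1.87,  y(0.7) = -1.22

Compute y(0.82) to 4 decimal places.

-1.5367

Heun: k1 = f(x_n, y_n); k2 = f(x_n + h, y_n + h·k1); y_{n+1} = y_n + (h/2)·(k1 + k2).
x=0.700000, y=-1.220000:
  k1 = f(0.700000, -1.220000) = -2.553200
  k2 = f(0.820000, -1.526384) = -2.724775
  y ← -1.220000 + (0.12/2)·(-2.553200 + (-2.724775)) = -1.536679
y(0.82) ≈ -1.5367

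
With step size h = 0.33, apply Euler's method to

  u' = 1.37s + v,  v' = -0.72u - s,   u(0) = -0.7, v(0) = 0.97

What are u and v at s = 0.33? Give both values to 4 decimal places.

Euler on (u,v): u_{n+1} = u_n + h·u', v_{n+1} = v_n + h·v'.
0.000000: (-0.700000, 0.970000); f=(0.970000, 0.504000) → (-0.379900, 1.136320)
(u(0.33), v(0.33)) ≈ (-0.3799, 1.1363)

-0.3799, 1.1363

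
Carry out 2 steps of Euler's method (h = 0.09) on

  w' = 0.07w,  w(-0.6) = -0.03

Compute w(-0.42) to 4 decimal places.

-0.0304

Euler: w_{n+1} = w_n + h·f(t_n, w_n).
t=-0.600000, w=-0.030000: f=-0.002100 → w ← -0.030000 + 0.09·(-0.002100) = -0.030189
t=-0.510000, w=-0.030189: f=-0.002113 → w ← -0.030189 + 0.09·(-0.002113) = -0.030379
w(-0.42) ≈ -0.0304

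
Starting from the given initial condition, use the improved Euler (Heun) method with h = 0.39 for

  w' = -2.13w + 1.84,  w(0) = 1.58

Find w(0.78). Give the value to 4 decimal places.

Heun: k1 = f(x_n, w_n); k2 = f(x_n + h, w_n + h·k1); w_{n+1} = w_n + (h/2)·(k1 + k2).
x=0.000000, w=1.580000:
  k1 = f(0.000000, 1.580000) = -1.525400
  k2 = f(0.390000, 0.985094) = -0.258250
  w ← 1.580000 + (0.39/2)·(-1.525400 + (-0.258250)) = 1.232188
x=0.390000, w=1.232188:
  k1 = f(0.390000, 1.232188) = -0.784561
  k2 = f(0.780000, 0.926209) = -0.132826
  w ← 1.232188 + (0.39/2)·(-0.784561 + (-0.132826)) = 1.053298
w(0.78) ≈ 1.0533

1.0533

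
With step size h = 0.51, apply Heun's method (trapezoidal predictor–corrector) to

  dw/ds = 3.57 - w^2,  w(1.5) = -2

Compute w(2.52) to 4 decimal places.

-5.6796

Heun: k1 = f(s_n, w_n); k2 = f(s_n + h, w_n + h·k1); w_{n+1} = w_n + (h/2)·(k1 + k2).
s=1.500000, w=-2.000000:
  k1 = f(1.500000, -2.000000) = -0.430000
  k2 = f(2.010000, -2.219300) = -1.355292
  w ← -2.000000 + (0.51/2)·(-0.430000 + (-1.355292)) = -2.455250
s=2.010000, w=-2.455250:
  k1 = f(2.010000, -2.455250) = -2.458251
  k2 = f(2.520000, -3.708957) = -10.186365
  w ← -2.455250 + (0.51/2)·(-2.458251 + (-10.186365)) = -5.679626
w(2.52) ≈ -5.6796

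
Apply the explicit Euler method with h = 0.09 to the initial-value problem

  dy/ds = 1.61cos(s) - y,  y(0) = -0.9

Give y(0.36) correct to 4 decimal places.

-0.1191

Euler: y_{n+1} = y_n + h·f(s_n, y_n).
s=0.000000, y=-0.900000: f=2.510000 → y ← -0.900000 + 0.09·2.510000 = -0.674100
s=0.090000, y=-0.674100: f=2.277584 → y ← -0.674100 + 0.09·2.277584 = -0.469117
s=0.180000, y=-0.469117: f=2.053106 → y ← -0.469117 + 0.09·2.053106 = -0.284338
s=0.270000, y=-0.284338: f=1.836009 → y ← -0.284338 + 0.09·1.836009 = -0.119097
y(0.36) ≈ -0.1191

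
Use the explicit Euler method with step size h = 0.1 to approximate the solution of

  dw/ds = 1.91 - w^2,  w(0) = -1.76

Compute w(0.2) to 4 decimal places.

-2.0407

Euler: w_{n+1} = w_n + h·f(s_n, w_n).
s=0.000000, w=-1.760000: f=-1.187600 → w ← -1.760000 + 0.1·(-1.187600) = -1.878760
s=0.100000, w=-1.878760: f=-1.619739 → w ← -1.878760 + 0.1·(-1.619739) = -2.040734
w(0.2) ≈ -2.0407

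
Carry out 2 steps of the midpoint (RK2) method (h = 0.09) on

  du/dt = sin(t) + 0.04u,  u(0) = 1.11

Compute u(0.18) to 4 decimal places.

1.1342

Midpoint: k1 = f(t_n, u_n); k2 = f(t_n + h/2, u_n + (h/2)·k1); u_{n+1} = u_n + h·k2.
t=0.000000, u=1.110000:
  k1 = f(0.000000, 1.110000) = 0.044400
  k2 = f(0.045000, 1.111998) = 0.089465
  u ← 1.110000 + 0.09·0.089465 = 1.118052
t=0.090000, u=1.118052:
  k1 = f(0.090000, 1.118052) = 0.134601
  k2 = f(0.135000, 1.124109) = 0.179555
  u ← 1.118052 + 0.09·0.179555 = 1.134212
u(0.18) ≈ 1.1342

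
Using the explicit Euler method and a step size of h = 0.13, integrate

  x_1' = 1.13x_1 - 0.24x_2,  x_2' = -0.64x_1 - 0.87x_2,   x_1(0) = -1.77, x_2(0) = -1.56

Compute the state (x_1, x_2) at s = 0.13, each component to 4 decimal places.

-1.9813, -1.2363

Euler on (x_1,x_2): x_1_{n+1} = x_1_n + h·x_1', x_2_{n+1} = x_2_n + h·x_2'.
0.000000: (-1.770000, -1.560000); f=(-1.625700, 2.490000) → (-1.981341, -1.236300)
(x_1(0.13), x_2(0.13)) ≈ (-1.9813, -1.2363)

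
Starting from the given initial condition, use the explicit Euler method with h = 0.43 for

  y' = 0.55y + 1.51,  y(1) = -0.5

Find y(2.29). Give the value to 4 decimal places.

Euler: y_{n+1} = y_n + h·f(t_n, y_n).
t=1.000000, y=-0.500000: f=1.235000 → y ← -0.500000 + 0.43·1.235000 = 0.031050
t=1.430000, y=0.031050: f=1.527077 → y ← 0.031050 + 0.43·1.527077 = 0.687693
t=1.860000, y=0.687693: f=1.888231 → y ← 0.687693 + 0.43·1.888231 = 1.499633
y(2.29) ≈ 1.4996

1.4996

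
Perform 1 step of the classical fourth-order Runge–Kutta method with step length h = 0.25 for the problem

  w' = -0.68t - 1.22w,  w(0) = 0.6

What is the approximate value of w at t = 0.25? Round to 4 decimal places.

0.4230

RK4: k1 = f(t_n, w_n); k2 = f(t_n + h/2, w_n + (h/2)·k1); k3 = f(t_n + h/2, w_n + (h/2)·k2); k4 = f(t_n + h, w_n + h·k3); w_{n+1} = w_n + (h/6)·(k1 + 2k2 + 2k3 + k4).
t=0.000000, w=0.600000:
  k1 = f(0.000000, 0.600000) = -0.732000
  k2 = f(0.125000, 0.508500) = -0.705370
  k3 = f(0.125000, 0.511829) = -0.709431
  k4 = f(0.250000, 0.422642) = -0.685624
  w ← 0.600000 + (0.25/6)·(k1 + 2k2 + 2k3 + k4) = 0.423032
w(0.25) ≈ 0.4230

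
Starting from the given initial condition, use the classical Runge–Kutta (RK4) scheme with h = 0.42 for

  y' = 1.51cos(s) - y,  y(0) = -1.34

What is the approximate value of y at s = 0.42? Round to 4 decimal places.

RK4: k1 = f(s_n, y_n); k2 = f(s_n + h/2, y_n + (h/2)·k1); k3 = f(s_n + h/2, y_n + (h/2)·k2); k4 = f(s_n + h, y_n + h·k3); y_{n+1} = y_n + (h/6)·(k1 + 2k2 + 2k3 + k4).
s=0.000000, y=-1.340000:
  k1 = f(0.000000, -1.340000) = 2.850000
  k2 = f(0.210000, -0.741500) = 2.218327
  k3 = f(0.210000, -0.874151) = 2.350978
  k4 = f(0.420000, -0.352589) = 1.731354
  y ← -1.340000 + (0.42/6)·(k1 + 2k2 + 2k3 + k4) = -0.379603
y(0.42) ≈ -0.3796

-0.3796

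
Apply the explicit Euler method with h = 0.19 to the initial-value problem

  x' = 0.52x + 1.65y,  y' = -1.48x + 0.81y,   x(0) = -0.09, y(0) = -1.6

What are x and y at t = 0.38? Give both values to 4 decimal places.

-1.2307, -1.9323

Euler on (x,y): x_{n+1} = x_n + h·x', y_{n+1} = y_n + h·y'.
0.000000: (-0.090000, -1.600000); f=(-2.686800, -1.162800) → (-0.600492, -1.820932)
0.190000: (-0.600492, -1.820932); f=(-3.316794, -0.586227) → (-1.230683, -1.932315)
(x(0.38), y(0.38)) ≈ (-1.2307, -1.9323)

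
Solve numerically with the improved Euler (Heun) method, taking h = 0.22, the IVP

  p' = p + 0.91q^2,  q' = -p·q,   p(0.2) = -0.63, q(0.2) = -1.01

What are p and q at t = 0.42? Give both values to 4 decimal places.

-0.5269, -1.1514

Heun on (p,q): k1 = f(t_n, state_n); k2 = f(t_n + h, state_n + h·k1); state_{n+1} = state_n + (h/2)·(k1 + k2).
0.200000: (-0.630000, -1.010000)
  k1 = (0.298291, -0.636300)
  predictor → (-0.564376, -1.149986)
  k2 = (0.639070, -0.649024)
  → (-0.526890, -1.151386)
(p(0.42), q(0.42)) ≈ (-0.5269, -1.1514)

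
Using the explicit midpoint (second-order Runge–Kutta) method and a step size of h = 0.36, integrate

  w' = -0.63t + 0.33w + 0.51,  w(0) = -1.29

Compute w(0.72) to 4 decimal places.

-1.3949

Midpoint: k1 = f(t_n, w_n); k2 = f(t_n + h/2, w_n + (h/2)·k1); w_{n+1} = w_n + h·k2.
t=0.000000, w=-1.290000:
  k1 = f(0.000000, -1.290000) = 0.084300
  k2 = f(0.180000, -1.274826) = -0.024093
  w ← -1.290000 + 0.36·(-0.024093) = -1.298673
t=0.360000, w=-1.298673:
  k1 = f(0.360000, -1.298673) = -0.145362
  k2 = f(0.540000, -1.324839) = -0.267397
  w ← -1.298673 + 0.36·(-0.267397) = -1.394936
w(0.72) ≈ -1.3949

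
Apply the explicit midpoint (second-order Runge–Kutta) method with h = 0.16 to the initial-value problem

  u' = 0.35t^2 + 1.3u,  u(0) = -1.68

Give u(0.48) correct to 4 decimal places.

-3.1092

Midpoint: k1 = f(t_n, u_n); k2 = f(t_n + h/2, u_n + (h/2)·k1); u_{n+1} = u_n + h·k2.
t=0.000000, u=-1.680000:
  k1 = f(0.000000, -1.680000) = -2.184000
  k2 = f(0.080000, -1.854720) = -2.408896
  u ← -1.680000 + 0.16·(-2.408896) = -2.065423
t=0.160000, u=-2.065423:
  k1 = f(0.160000, -2.065423) = -2.676090
  k2 = f(0.240000, -2.279511) = -2.943204
  u ← -2.065423 + 0.16·(-2.943204) = -2.536336
t=0.320000, u=-2.536336:
  k1 = f(0.320000, -2.536336) = -3.261397
  k2 = f(0.400000, -2.797248) = -3.580422
  u ← -2.536336 + 0.16·(-3.580422) = -3.109203
u(0.48) ≈ -3.1092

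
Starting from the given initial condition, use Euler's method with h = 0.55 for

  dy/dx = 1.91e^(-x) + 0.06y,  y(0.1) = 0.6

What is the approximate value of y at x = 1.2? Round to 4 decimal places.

Euler: y_{n+1} = y_n + h·f(x_n, y_n).
x=0.100000, y=0.600000: f=1.764239 → y ← 0.600000 + 0.55·1.764239 = 1.570332
x=0.650000, y=1.570332: f=1.091327 → y ← 1.570332 + 0.55·1.091327 = 2.170562
y(1.2) ≈ 2.1706

2.1706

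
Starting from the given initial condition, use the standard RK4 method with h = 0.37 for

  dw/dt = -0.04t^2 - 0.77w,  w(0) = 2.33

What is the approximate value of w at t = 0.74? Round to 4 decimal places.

1.3133

RK4: k1 = f(t_n, w_n); k2 = f(t_n + h/2, w_n + (h/2)·k1); k3 = f(t_n + h/2, w_n + (h/2)·k2); k4 = f(t_n + h, w_n + h·k3); w_{n+1} = w_n + (h/6)·(k1 + 2k2 + 2k3 + k4).
t=0.000000, w=2.330000:
  k1 = f(0.000000, 2.330000) = -1.794100
  k2 = f(0.185000, 1.998092) = -1.539899
  k3 = f(0.185000, 2.045119) = -1.576110
  k4 = f(0.370000, 1.746839) = -1.350542
  w ← 2.330000 + (0.37/6)·(k1 + 2k2 + 2k3 + k4) = 1.751773
t=0.370000, w=1.751773:
  k1 = f(0.370000, 1.751773) = -1.354341
  k2 = f(0.555000, 1.501219) = -1.168260
  k3 = f(0.555000, 1.535644) = -1.194767
  k4 = f(0.740000, 1.309709) = -1.030380
  w ← 1.751773 + (0.37/6)·(k1 + 2k2 + 2k3 + k4) = 1.313275
w(0.74) ≈ 1.3133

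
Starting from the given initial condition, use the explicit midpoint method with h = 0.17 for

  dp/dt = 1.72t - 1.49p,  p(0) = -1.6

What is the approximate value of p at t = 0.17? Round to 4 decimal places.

Midpoint: k1 = f(t_n, p_n); k2 = f(t_n + h/2, p_n + (h/2)·k1); p_{n+1} = p_n + h·k2.
t=0.000000, p=-1.600000:
  k1 = f(0.000000, -1.600000) = 2.384000
  k2 = f(0.085000, -1.397360) = 2.228266
  p ← -1.600000 + 0.17·2.228266 = -1.221195
p(0.17) ≈ -1.2212

-1.2212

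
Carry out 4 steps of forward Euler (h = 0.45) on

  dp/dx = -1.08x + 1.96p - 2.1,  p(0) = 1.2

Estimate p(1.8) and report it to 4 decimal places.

Euler: p_{n+1} = p_n + h·f(x_n, p_n).
x=0.000000, p=1.200000: f=0.252000 → p ← 1.200000 + 0.45·0.252000 = 1.313400
x=0.450000, p=1.313400: f=-0.011736 → p ← 1.313400 + 0.45·(-0.011736) = 1.308119
x=0.900000, p=1.308119: f=-0.508087 → p ← 1.308119 + 0.45·(-0.508087) = 1.079480
x=1.350000, p=1.079480: f=-1.442220 → p ← 1.079480 + 0.45·(-1.442220) = 0.430481
p(1.8) ≈ 0.4305

0.4305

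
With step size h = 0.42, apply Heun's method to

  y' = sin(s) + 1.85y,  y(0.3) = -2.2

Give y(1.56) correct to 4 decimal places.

Heun: k1 = f(s_n, y_n); k2 = f(s_n + h, y_n + h·k1); y_{n+1} = y_n + (h/2)·(k1 + k2).
s=0.300000, y=-2.200000:
  k1 = f(0.300000, -2.200000) = -3.774480
  k2 = f(0.720000, -3.785282) = -6.343386
  y ← -2.200000 + (0.42/2)·(-3.774480 + (-6.343386)) = -4.324752
s=0.720000, y=-4.324752:
  k1 = f(0.720000, -4.324752) = -7.341406
  k2 = f(1.140000, -7.408142) = -12.796430
  y ← -4.324752 + (0.42/2)·(-7.341406 + (-12.796430)) = -8.553697
s=1.140000, y=-8.553697:
  k1 = f(1.140000, -8.553697) = -14.915707
  k2 = f(1.560000, -14.818294) = -26.413903
  y ← -8.553697 + (0.42/2)·(-14.915707 + (-26.413903)) = -17.232915
y(1.56) ≈ -17.2329

-17.2329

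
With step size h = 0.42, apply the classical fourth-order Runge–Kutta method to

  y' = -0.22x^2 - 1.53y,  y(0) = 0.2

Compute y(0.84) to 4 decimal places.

0.0229

RK4: k1 = f(x_n, y_n); k2 = f(x_n + h/2, y_n + (h/2)·k1); k3 = f(x_n + h/2, y_n + (h/2)·k2); k4 = f(x_n + h, y_n + h·k3); y_{n+1} = y_n + (h/6)·(k1 + 2k2 + 2k3 + k4).
x=0.000000, y=0.200000:
  k1 = f(0.000000, 0.200000) = -0.306000
  k2 = f(0.210000, 0.135740) = -0.217384
  k3 = f(0.210000, 0.154349) = -0.245856
  k4 = f(0.420000, 0.096740) = -0.186821
  y ← 0.200000 + (0.42/6)·(k1 + 2k2 + 2k3 + k4) = 0.100649
x=0.420000, y=0.100649:
  k1 = f(0.420000, 0.100649) = -0.192801
  k2 = f(0.630000, 0.060161) = -0.179364
  k3 = f(0.630000, 0.062982) = -0.183681
  k4 = f(0.840000, 0.023503) = -0.191191
  y ← 0.100649 + (0.42/6)·(k1 + 2k2 + 2k3 + k4) = 0.022943
y(0.84) ≈ 0.0229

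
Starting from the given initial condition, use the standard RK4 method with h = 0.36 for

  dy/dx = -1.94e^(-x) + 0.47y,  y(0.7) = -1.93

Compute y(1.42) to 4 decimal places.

RK4: k1 = f(x_n, y_n); k2 = f(x_n + h/2, y_n + (h/2)·k1); k3 = f(x_n + h/2, y_n + (h/2)·k2); k4 = f(x_n + h, y_n + h·k3); y_{n+1} = y_n + (h/6)·(k1 + 2k2 + 2k3 + k4).
x=0.700000, y=-1.930000:
  k1 = f(0.700000, -1.930000) = -1.870475
  k2 = f(0.880000, -2.266686) = -1.870021
  k3 = f(0.880000, -2.266604) = -1.869983
  k4 = f(1.060000, -2.603194) = -1.895625
  y ← -1.930000 + (0.36/6)·(k1 + 2k2 + 2k3 + k4) = -2.604766
x=1.060000, y=-2.604766:
  k1 = f(1.060000, -2.604766) = -1.896365
  k2 = f(1.240000, -2.946112) = -1.946078
  k3 = f(1.240000, -2.955061) = -1.950284
  k4 = f(1.420000, -3.306869) = -2.023153
  y ← -2.604766 + (0.36/6)·(k1 + 2k2 + 2k3 + k4) = -3.307501
y(1.42) ≈ -3.3075

-3.3075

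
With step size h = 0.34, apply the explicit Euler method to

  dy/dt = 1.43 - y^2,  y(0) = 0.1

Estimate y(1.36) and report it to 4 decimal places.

Euler: y_{n+1} = y_n + h·f(t_n, y_n).
t=0.000000, y=0.100000: f=1.420000 → y ← 0.100000 + 0.34·1.420000 = 0.582800
t=0.340000, y=0.582800: f=1.090344 → y ← 0.582800 + 0.34·1.090344 = 0.953517
t=0.680000, y=0.953517: f=0.520805 → y ← 0.953517 + 0.34·0.520805 = 1.130591
t=1.020000, y=1.130591: f=0.151764 → y ← 1.130591 + 0.34·0.151764 = 1.182191
y(1.36) ≈ 1.1822

1.1822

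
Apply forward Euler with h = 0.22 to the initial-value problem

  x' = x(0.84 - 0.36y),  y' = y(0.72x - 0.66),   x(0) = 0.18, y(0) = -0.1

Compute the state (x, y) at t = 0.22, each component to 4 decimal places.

0.2147, -0.0883

Euler on (x,y): x_{n+1} = x_n + h·x', y_{n+1} = y_n + h·y'.
0.000000: (0.180000, -0.100000); f=(0.157680, 0.053040) → (0.214690, -0.088331)
(x(0.22), y(0.22)) ≈ (0.2147, -0.0883)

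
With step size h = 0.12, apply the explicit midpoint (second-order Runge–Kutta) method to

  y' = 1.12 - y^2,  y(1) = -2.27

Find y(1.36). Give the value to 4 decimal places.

-6.9797

Midpoint: k1 = f(s_n, y_n); k2 = f(s_n + h/2, y_n + (h/2)·k1); y_{n+1} = y_n + h·k2.
s=1.000000, y=-2.270000:
  k1 = f(1.000000, -2.270000) = -4.032900
  k2 = f(1.060000, -2.511974) = -5.190013
  y ← -2.270000 + 0.12·(-5.190013) = -2.892802
s=1.120000, y=-2.892802:
  k1 = f(1.120000, -2.892802) = -7.248301
  k2 = f(1.180000, -3.327700) = -9.953585
  y ← -2.892802 + 0.12·(-9.953585) = -4.087232
s=1.240000, y=-4.087232:
  k1 = f(1.240000, -4.087232) = -15.585464
  k2 = f(1.300000, -5.022360) = -24.104097
  y ← -4.087232 + 0.12·(-24.104097) = -6.979723
y(1.36) ≈ -6.9797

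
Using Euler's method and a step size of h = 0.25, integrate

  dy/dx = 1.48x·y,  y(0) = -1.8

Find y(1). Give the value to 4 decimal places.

-2.9770

Euler: y_{n+1} = y_n + h·f(x_n, y_n).
x=0.000000, y=-1.800000: f=0.000000 → y ← -1.800000 + 0.25·0.000000 = -1.800000
x=0.250000, y=-1.800000: f=-0.666000 → y ← -1.800000 + 0.25·(-0.666000) = -1.966500
x=0.500000, y=-1.966500: f=-1.455210 → y ← -1.966500 + 0.25·(-1.455210) = -2.330303
x=0.750000, y=-2.330303: f=-2.586636 → y ← -2.330303 + 0.25·(-2.586636) = -2.976961
y(1) ≈ -2.9770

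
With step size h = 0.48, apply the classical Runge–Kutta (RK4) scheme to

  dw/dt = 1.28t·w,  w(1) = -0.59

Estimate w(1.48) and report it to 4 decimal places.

RK4: k1 = f(t_n, w_n); k2 = f(t_n + h/2, w_n + (h/2)·k1); k3 = f(t_n + h/2, w_n + (h/2)·k2); k4 = f(t_n + h, w_n + h·k3); w_{n+1} = w_n + (h/6)·(k1 + 2k2 + 2k3 + k4).
t=1.000000, w=-0.590000:
  k1 = f(1.000000, -0.590000) = -0.755200
  k2 = f(1.240000, -0.771248) = -1.224125
  k3 = f(1.240000, -0.883790) = -1.402751
  k4 = f(1.480000, -1.263321) = -2.393235
  w ← -0.590000 + (0.48/6)·(k1 + 2k2 + 2k3 + k4) = -1.262175
w(1.48) ≈ -1.2622

-1.2622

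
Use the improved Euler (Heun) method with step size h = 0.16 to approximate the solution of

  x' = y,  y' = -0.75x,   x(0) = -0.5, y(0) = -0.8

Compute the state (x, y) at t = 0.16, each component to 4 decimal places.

Heun on (x,y): k1 = f(t_n, state_n); k2 = f(t_n + h, state_n + h·k1); state_{n+1} = state_n + (h/2)·(k1 + k2).
0.000000: (-0.500000, -0.800000)
  k1 = (-0.800000, 0.375000)
  predictor → (-0.628000, -0.740000)
  k2 = (-0.740000, 0.471000)
  → (-0.623200, -0.732320)
(x(0.16), y(0.16)) ≈ (-0.6232, -0.7323)

-0.6232, -0.7323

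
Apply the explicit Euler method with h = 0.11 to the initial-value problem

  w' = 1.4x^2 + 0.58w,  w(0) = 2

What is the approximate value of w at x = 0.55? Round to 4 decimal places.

2.7831

Euler: w_{n+1} = w_n + h·f(x_n, w_n).
x=0.000000, w=2.000000: f=1.160000 → w ← 2.000000 + 0.11·1.160000 = 2.127600
x=0.110000, w=2.127600: f=1.250948 → w ← 2.127600 + 0.11·1.250948 = 2.265204
x=0.220000, w=2.265204: f=1.381578 → w ← 2.265204 + 0.11·1.381578 = 2.417178
x=0.330000, w=2.417178: f=1.554423 → w ← 2.417178 + 0.11·1.554423 = 2.588164
x=0.440000, w=2.588164: f=1.772175 → w ← 2.588164 + 0.11·1.772175 = 2.783104
w(0.55) ≈ 2.7831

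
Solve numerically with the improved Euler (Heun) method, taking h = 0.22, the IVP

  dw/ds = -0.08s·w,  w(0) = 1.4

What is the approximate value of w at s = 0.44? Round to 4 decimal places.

1.3892

Heun: k1 = f(s_n, w_n); k2 = f(s_n + h, w_n + h·k1); w_{n+1} = w_n + (h/2)·(k1 + k2).
s=0.000000, w=1.400000:
  k1 = f(0.000000, 1.400000) = 0.000000
  k2 = f(0.220000, 1.400000) = -0.024640
  w ← 1.400000 + (0.22/2)·(0.000000 + (-0.024640)) = 1.397290
s=0.220000, w=1.397290:
  k1 = f(0.220000, 1.397290) = -0.024592
  k2 = f(0.440000, 1.391879) = -0.048994
  w ← 1.397290 + (0.22/2)·(-0.024592 + (-0.048994)) = 1.389195
w(0.44) ≈ 1.3892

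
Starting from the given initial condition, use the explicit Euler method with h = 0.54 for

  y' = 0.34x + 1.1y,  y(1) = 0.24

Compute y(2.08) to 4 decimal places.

1.1852

Euler: y_{n+1} = y_n + h·f(x_n, y_n).
x=1.000000, y=0.240000: f=0.604000 → y ← 0.240000 + 0.54·0.604000 = 0.566160
x=1.540000, y=0.566160: f=1.146376 → y ← 0.566160 + 0.54·1.146376 = 1.185203
y(2.08) ≈ 1.1852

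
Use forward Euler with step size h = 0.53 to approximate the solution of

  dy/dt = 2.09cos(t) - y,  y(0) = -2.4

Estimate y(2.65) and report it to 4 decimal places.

-0.3704

Euler: y_{n+1} = y_n + h·f(t_n, y_n).
t=0.000000, y=-2.400000: f=4.490000 → y ← -2.400000 + 0.53·4.490000 = -0.020300
t=0.530000, y=-0.020300: f=1.823567 → y ← -0.020300 + 0.53·1.823567 = 0.946190
t=1.060000, y=0.946190: f=0.075552 → y ← 0.946190 + 0.53·0.075552 = 0.986233
t=1.590000, y=0.986233: f=-1.026366 → y ← 0.986233 + 0.53·(-1.026366) = 0.442259
t=2.120000, y=0.442259: f=-1.533256 → y ← 0.442259 + 0.53·(-1.533256) = -0.370367
y(2.65) ≈ -0.3704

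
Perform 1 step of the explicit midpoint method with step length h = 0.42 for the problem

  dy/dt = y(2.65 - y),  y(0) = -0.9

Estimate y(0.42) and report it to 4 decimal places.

-3.6850

Midpoint: k1 = f(t_n, y_n); k2 = f(t_n + h/2, y_n + (h/2)·k1); y_{n+1} = y_n + h·k2.
t=0.000000, y=-0.900000:
  k1 = f(0.000000, -0.900000) = -3.195000
  k2 = f(0.210000, -1.570950) = -6.630901
  y ← -0.900000 + 0.42·(-6.630901) = -3.684979
y(0.42) ≈ -3.6850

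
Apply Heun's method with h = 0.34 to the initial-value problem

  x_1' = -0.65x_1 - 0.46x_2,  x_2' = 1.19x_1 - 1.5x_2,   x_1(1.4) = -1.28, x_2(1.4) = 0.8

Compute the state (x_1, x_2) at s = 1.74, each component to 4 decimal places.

-1.0673, 0.1421

Heun on (x_1,x_2): k1 = f(s_n, state_n); k2 = f(s_n + h, state_n + h·k1); state_{n+1} = state_n + (h/2)·(k1 + k2).
1.400000: (-1.280000, 0.800000)
  k1 = (0.464000, -2.723200)
  predictor → (-1.122240, -0.125888)
  k2 = (0.787364, -1.146634)
  → (-1.067268, 0.142128)
(x_1(1.74), x_2(1.74)) ≈ (-1.0673, 0.1421)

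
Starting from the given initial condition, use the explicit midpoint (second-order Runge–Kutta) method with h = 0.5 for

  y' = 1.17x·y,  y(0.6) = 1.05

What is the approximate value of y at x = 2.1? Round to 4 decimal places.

Midpoint: k1 = f(x_n, y_n); k2 = f(x_n + h/2, y_n + (h/2)·k1); y_{n+1} = y_n + h·k2.
x=0.600000, y=1.050000:
  k1 = f(0.600000, 1.050000) = 0.737100
  k2 = f(0.850000, 1.234275) = 1.227486
  y ← 1.050000 + 0.5·1.227486 = 1.663743
x=1.100000, y=1.663743:
  k1 = f(1.100000, 1.663743) = 2.141238
  k2 = f(1.350000, 2.199053) = 3.473404
  y ← 1.663743 + 0.5·3.473404 = 3.400445
x=1.600000, y=3.400445:
  k1 = f(1.600000, 3.400445) = 6.365633
  k2 = f(1.850000, 4.991853) = 10.804867
  y ← 3.400445 + 0.5·10.804867 = 8.802878
y(2.1) ≈ 8.8029

8.8029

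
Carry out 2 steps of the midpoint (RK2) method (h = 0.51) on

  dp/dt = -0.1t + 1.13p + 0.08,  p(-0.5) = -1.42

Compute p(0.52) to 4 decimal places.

-4.1458

Midpoint: k1 = f(t_n, p_n); k2 = f(t_n + h/2, p_n + (h/2)·k1); p_{n+1} = p_n + h·k2.
t=-0.500000, p=-1.420000:
  k1 = f(-0.500000, -1.420000) = -1.474600
  k2 = f(-0.245000, -1.796023) = -1.925006
  p ← -1.420000 + 0.51·(-1.925006) = -2.401753
t=0.010000, p=-2.401753:
  k1 = f(0.010000, -2.401753) = -2.634981
  k2 = f(0.265000, -3.073673) = -3.419751
  p ← -2.401753 + 0.51·(-3.419751) = -4.145826
p(0.52) ≈ -4.1458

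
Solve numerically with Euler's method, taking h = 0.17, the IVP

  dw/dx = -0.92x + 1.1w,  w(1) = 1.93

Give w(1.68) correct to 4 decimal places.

2.8271

Euler: w_{n+1} = w_n + h·f(x_n, w_n).
x=1.000000, w=1.930000: f=1.203000 → w ← 1.930000 + 0.17·1.203000 = 2.134510
x=1.170000, w=2.134510: f=1.271561 → w ← 2.134510 + 0.17·1.271561 = 2.350675
x=1.340000, w=2.350675: f=1.352943 → w ← 2.350675 + 0.17·1.352943 = 2.580676
x=1.510000, w=2.580676: f=1.449543 → w ← 2.580676 + 0.17·1.449543 = 2.827098
w(1.68) ≈ 2.8271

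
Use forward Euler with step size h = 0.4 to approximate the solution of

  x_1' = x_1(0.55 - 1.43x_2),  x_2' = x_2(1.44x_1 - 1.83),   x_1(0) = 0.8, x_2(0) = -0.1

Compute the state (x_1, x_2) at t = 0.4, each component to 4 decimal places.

1.0218, -0.0729

Euler on (x_1,x_2): x_1_{n+1} = x_1_n + h·x_1', x_2_{n+1} = x_2_n + h·x_2'.
0.000000: (0.800000, -0.100000); f=(0.554400, 0.067800) → (1.021760, -0.072880)
(x_1(0.4), x_2(0.4)) ≈ (1.0218, -0.0729)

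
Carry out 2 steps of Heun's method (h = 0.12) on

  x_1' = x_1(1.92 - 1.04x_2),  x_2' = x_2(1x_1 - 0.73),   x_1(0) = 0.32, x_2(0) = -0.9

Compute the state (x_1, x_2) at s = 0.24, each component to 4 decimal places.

0.6229, -0.8412

Heun on (x_1,x_2): k1 = f(s_n, state_n); k2 = f(s_n + h, state_n + h·k1); state_{n+1} = state_n + (h/2)·(k1 + k2).
0.000000: (0.320000, -0.900000)
  k1 = (0.913920, 0.369000)
  predictor → (0.429670, -0.855720)
  k2 = (1.207352, 0.256998)
  → (0.447276, -0.862440)
0.120000: (0.447276, -0.862440)
  k1 = (1.259950, 0.243832)
  predictor → (0.598470, -0.833180)
  k2 = (1.667642, 0.109588)
  → (0.622932, -0.841235)
(x_1(0.24), x_2(0.24)) ≈ (0.6229, -0.8412)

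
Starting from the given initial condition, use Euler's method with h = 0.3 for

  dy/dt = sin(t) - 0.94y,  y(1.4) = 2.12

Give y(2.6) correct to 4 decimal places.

1.2458

Euler: y_{n+1} = y_n + h·f(t_n, y_n).
t=1.400000, y=2.120000: f=-1.007350 → y ← 2.120000 + 0.3·(-1.007350) = 1.817795
t=1.700000, y=1.817795: f=-0.717062 → y ← 1.817795 + 0.3·(-0.717062) = 1.602676
t=2.000000, y=1.602676: f=-0.597218 → y ← 1.602676 + 0.3·(-0.597218) = 1.423511
t=2.300000, y=1.423511: f=-0.592395 → y ← 1.423511 + 0.3·(-0.592395) = 1.245792
y(2.6) ≈ 1.2458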